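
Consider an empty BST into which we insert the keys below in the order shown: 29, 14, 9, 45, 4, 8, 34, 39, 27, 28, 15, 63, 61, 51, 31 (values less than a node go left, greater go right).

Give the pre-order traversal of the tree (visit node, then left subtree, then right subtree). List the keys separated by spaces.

29 14 9 4 8 27 15 28 45 34 31 39 63 61 51

29: root
14: left child of 29 (depth 1)
9: left child of 14 (depth 2)
45: right child of 29 (depth 1)
4: left child of 9 (depth 3)
8: right child of 4 (depth 4)
34: left child of 45 (depth 2)
39: right child of 34 (depth 3)
27: right child of 14 (depth 2)
28: right child of 27 (depth 3)
15: left child of 27 (depth 3)
63: right child of 45 (depth 2)
61: left child of 63 (depth 3)
51: left child of 61 (depth 4)
31: left child of 34 (depth 3)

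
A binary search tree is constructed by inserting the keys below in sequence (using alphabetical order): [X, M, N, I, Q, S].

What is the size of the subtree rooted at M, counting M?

Insert X: tree is empty, so X becomes the root.
Insert M: M < X → go left. Place as left child of X.
Insert N: N < X → go left; N > M → go right. Place as right child of M.
Insert I: I < X → go left; I < M → go left. Place as left child of M.
Insert Q: Q < X → go left; Q > M → go right; Q > N → go right. Place as right child of N.
Insert S: S < X → go left; S > M → go right; S > N → go right; S > Q → go right. Place as right child of Q.

Subtree rooted at M contains: M, I, N, Q, S — 5 nodes.

5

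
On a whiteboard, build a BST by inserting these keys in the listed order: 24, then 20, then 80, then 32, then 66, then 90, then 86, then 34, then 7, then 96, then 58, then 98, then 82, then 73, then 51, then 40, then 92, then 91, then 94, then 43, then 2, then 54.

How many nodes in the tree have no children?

8

Resulting structure (node: left, right):
  24: L=20, R=80
  20: L=7, R=–
  80: L=32, R=90
  32: L=–, R=66
  66: L=34, R=73
  90: L=86, R=96
  86: L=82, R=–
  34: L=–, R=58
  7: L=2, R=–
  96: L=92, R=98
  58: L=51, R=–
  98: L=–, R=–
  82: L=–, R=–
  73: L=–, R=–
  51: L=40, R=54
  40: L=–, R=43
  92: L=91, R=94
  91: L=–, R=–
  94: L=–, R=–
  43: L=–, R=–
  2: L=–, R=–
  54: L=–, R=–

Leaves: 2, 43, 54, 73, 82, 91, 94, 98 — 8 in total.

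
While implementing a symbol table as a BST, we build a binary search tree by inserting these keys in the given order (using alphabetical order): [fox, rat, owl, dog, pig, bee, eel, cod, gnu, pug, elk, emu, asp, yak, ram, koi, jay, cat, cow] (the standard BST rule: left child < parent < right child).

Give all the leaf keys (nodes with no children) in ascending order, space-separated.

asp cat cow emu jay ram yak

fox: root
rat: right child of fox (depth 1)
owl: left child of rat (depth 2)
dog: left child of fox (depth 1)
pig: right child of owl (depth 3)
bee: left child of dog (depth 2)
eel: right child of dog (depth 2)
cod: right child of bee (depth 3)
gnu: left child of owl (depth 3)
pug: right child of pig (depth 4)
elk: right child of eel (depth 3)
emu: right child of elk (depth 4)
asp: left child of bee (depth 3)
yak: right child of rat (depth 2)
ram: right child of pug (depth 5)
koi: right child of gnu (depth 4)
jay: left child of koi (depth 5)
cat: left child of cod (depth 4)
cow: right child of cod (depth 4)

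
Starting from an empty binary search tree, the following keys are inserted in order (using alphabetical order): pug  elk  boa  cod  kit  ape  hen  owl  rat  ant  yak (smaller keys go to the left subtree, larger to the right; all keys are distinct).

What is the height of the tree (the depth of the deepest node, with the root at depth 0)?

4

pug: root
elk: left child of pug (depth 1)
boa: left child of elk (depth 2)
cod: right child of boa (depth 3)
kit: right child of elk (depth 2)
ape: left child of boa (depth 3)
hen: left child of kit (depth 3)
owl: right child of kit (depth 3)
rat: right child of pug (depth 1)
ant: left child of ape (depth 4)
yak: right child of rat (depth 2)

The deepest node is ant at depth 4.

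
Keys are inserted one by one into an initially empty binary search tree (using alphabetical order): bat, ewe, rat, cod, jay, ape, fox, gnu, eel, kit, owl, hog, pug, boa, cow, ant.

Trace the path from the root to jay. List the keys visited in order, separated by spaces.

bat ewe rat jay

Insert bat: tree is empty, so bat becomes the root.
Insert ewe: ewe > bat → go right. Place as right child of bat.
Insert rat: rat > bat → go right; rat > ewe → go right. Place as right child of ewe.
Insert cod: cod > bat → go right; cod < ewe → go left. Place as left child of ewe.
Insert jay: jay > bat → go right; jay > ewe → go right; jay < rat → go left. Place as left child of rat.
Insert ape: ape < bat → go left. Place as left child of bat.
Insert fox: fox > bat → go right; fox > ewe → go right; fox < rat → go left; fox < jay → go left. Place as left child of jay.
Insert gnu: gnu > bat → go right; gnu > ewe → go right; gnu < rat → go left; gnu < jay → go left; gnu > fox → go right. Place as right child of fox.
Insert eel: eel > bat → go right; eel < ewe → go left; eel > cod → go right. Place as right child of cod.
Insert kit: kit > bat → go right; kit > ewe → go right; kit < rat → go left; kit > jay → go right. Place as right child of jay.
Insert owl: owl > bat → go right; owl > ewe → go right; owl < rat → go left; owl > jay → go right; owl > kit → go right. Place as right child of kit.
Insert hog: hog > bat → go right; hog > ewe → go right; hog < rat → go left; hog < jay → go left; hog > fox → go right; hog > gnu → go right. Place as right child of gnu.
Insert pug: pug > bat → go right; pug > ewe → go right; pug < rat → go left; pug > jay → go right; pug > kit → go right; pug > owl → go right. Place as right child of owl.
Insert boa: boa > bat → go right; boa < ewe → go left; boa < cod → go left. Place as left child of cod.
Insert cow: cow > bat → go right; cow < ewe → go left; cow > cod → go right; cow < eel → go left. Place as left child of eel.
Insert ant: ant < bat → go left; ant < ape → go left. Place as left child of ape.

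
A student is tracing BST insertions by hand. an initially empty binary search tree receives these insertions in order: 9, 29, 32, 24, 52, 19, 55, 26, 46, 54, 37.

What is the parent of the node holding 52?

Insert 9: tree is empty, so 9 becomes the root.
Insert 29: 29 > 9 → go right. Place as right child of 9.
Insert 32: 32 > 9 → go right; 32 > 29 → go right. Place as right child of 29.
Insert 24: 24 > 9 → go right; 24 < 29 → go left. Place as left child of 29.
Insert 52: 52 > 9 → go right; 52 > 29 → go right; 52 > 32 → go right. Place as right child of 32.
Insert 19: 19 > 9 → go right; 19 < 29 → go left; 19 < 24 → go left. Place as left child of 24.
Insert 55: 55 > 9 → go right; 55 > 29 → go right; 55 > 32 → go right; 55 > 52 → go right. Place as right child of 52.
Insert 26: 26 > 9 → go right; 26 < 29 → go left; 26 > 24 → go right. Place as right child of 24.
Insert 46: 46 > 9 → go right; 46 > 29 → go right; 46 > 32 → go right; 46 < 52 → go left. Place as left child of 52.
Insert 54: 54 > 9 → go right; 54 > 29 → go right; 54 > 32 → go right; 54 > 52 → go right; 54 < 55 → go left. Place as left child of 55.
Insert 37: 37 > 9 → go right; 37 > 29 → go right; 37 > 32 → go right; 37 < 52 → go left; 37 < 46 → go left. Place as left child of 46.

32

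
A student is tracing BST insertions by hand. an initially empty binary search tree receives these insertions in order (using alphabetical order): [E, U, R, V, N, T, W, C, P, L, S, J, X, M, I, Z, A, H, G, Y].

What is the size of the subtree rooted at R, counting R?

11

Insert E: tree is empty, so E becomes the root.
Insert U: U > E → go right. Place as right child of E.
Insert R: R > E → go right; R < U → go left. Place as left child of U.
Insert V: V > E → go right; V > U → go right. Place as right child of U.
Insert N: N > E → go right; N < U → go left; N < R → go left. Place as left child of R.
Insert T: T > E → go right; T < U → go left; T > R → go right. Place as right child of R.
Insert W: W > E → go right; W > U → go right; W > V → go right. Place as right child of V.
Insert C: C < E → go left. Place as left child of E.
Insert P: P > E → go right; P < U → go left; P < R → go left; P > N → go right. Place as right child of N.
Insert L: L > E → go right; L < U → go left; L < R → go left; L < N → go left. Place as left child of N.
Insert S: S > E → go right; S < U → go left; S > R → go right; S < T → go left. Place as left child of T.
Insert J: J > E → go right; J < U → go left; J < R → go left; J < N → go left; J < L → go left. Place as left child of L.
Insert X: X > E → go right; X > U → go right; X > V → go right; X > W → go right. Place as right child of W.
Insert M: M > E → go right; M < U → go left; M < R → go left; M < N → go left; M > L → go right. Place as right child of L.
Insert I: I > E → go right; I < U → go left; I < R → go left; I < N → go left; I < L → go left; I < J → go left. Place as left child of J.
Insert Z: Z > E → go right; Z > U → go right; Z > V → go right; Z > W → go right; Z > X → go right. Place as right child of X.
Insert A: A < E → go left; A < C → go left. Place as left child of C.
Insert H: H > E → go right; H < U → go left; H < R → go left; H < N → go left; H < L → go left; H < J → go left; H < I → go left. Place as left child of I.
Insert G: G > E → go right; G < U → go left; G < R → go left; G < N → go left; G < L → go left; G < J → go left; G < I → go left; G < H → go left. Place as left child of H.
Insert Y: Y > E → go right; Y > U → go right; Y > V → go right; Y > W → go right; Y > X → go right; Y < Z → go left. Place as left child of Z.

Subtree rooted at R contains: R, N, L, J, I, H, G, M, P, T, S — 11 nodes.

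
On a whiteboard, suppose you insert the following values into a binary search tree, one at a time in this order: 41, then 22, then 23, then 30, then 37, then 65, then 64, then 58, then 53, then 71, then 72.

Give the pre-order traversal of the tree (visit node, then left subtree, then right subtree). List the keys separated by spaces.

41: root
22: left child of 41 (depth 1)
23: right child of 22 (depth 2)
30: right child of 23 (depth 3)
37: right child of 30 (depth 4)
65: right child of 41 (depth 1)
64: left child of 65 (depth 2)
58: left child of 64 (depth 3)
53: left child of 58 (depth 4)
71: right child of 65 (depth 2)
72: right child of 71 (depth 3)

41 22 23 30 37 65 64 58 53 71 72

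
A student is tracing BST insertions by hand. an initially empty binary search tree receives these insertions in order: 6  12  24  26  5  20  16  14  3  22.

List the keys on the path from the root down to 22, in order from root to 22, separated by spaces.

Resulting structure (node: left, right):
  6: L=5, R=12
  12: L=–, R=24
  24: L=20, R=26
  26: L=–, R=–
  5: L=3, R=–
  20: L=16, R=22
  16: L=14, R=–
  14: L=–, R=–
  3: L=–, R=–
  22: L=–, R=–

6 12 24 20 22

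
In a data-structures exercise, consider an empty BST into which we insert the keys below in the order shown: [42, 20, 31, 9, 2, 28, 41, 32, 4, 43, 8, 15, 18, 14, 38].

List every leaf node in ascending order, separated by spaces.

Insert 42: tree is empty, so 42 becomes the root.
Insert 20: 20 < 42 → go left. Place as left child of 42.
Insert 31: 31 < 42 → go left; 31 > 20 → go right. Place as right child of 20.
Insert 9: 9 < 42 → go left; 9 < 20 → go left. Place as left child of 20.
Insert 2: 2 < 42 → go left; 2 < 20 → go left; 2 < 9 → go left. Place as left child of 9.
Insert 28: 28 < 42 → go left; 28 > 20 → go right; 28 < 31 → go left. Place as left child of 31.
Insert 41: 41 < 42 → go left; 41 > 20 → go right; 41 > 31 → go right. Place as right child of 31.
Insert 32: 32 < 42 → go left; 32 > 20 → go right; 32 > 31 → go right; 32 < 41 → go left. Place as left child of 41.
Insert 4: 4 < 42 → go left; 4 < 20 → go left; 4 < 9 → go left; 4 > 2 → go right. Place as right child of 2.
Insert 43: 43 > 42 → go right. Place as right child of 42.
Insert 8: 8 < 42 → go left; 8 < 20 → go left; 8 < 9 → go left; 8 > 2 → go right; 8 > 4 → go right. Place as right child of 4.
Insert 15: 15 < 42 → go left; 15 < 20 → go left; 15 > 9 → go right. Place as right child of 9.
Insert 18: 18 < 42 → go left; 18 < 20 → go left; 18 > 9 → go right; 18 > 15 → go right. Place as right child of 15.
Insert 14: 14 < 42 → go left; 14 < 20 → go left; 14 > 9 → go right; 14 < 15 → go left. Place as left child of 15.
Insert 38: 38 < 42 → go left; 38 > 20 → go right; 38 > 31 → go right; 38 < 41 → go left; 38 > 32 → go right. Place as right child of 32.

8 14 18 28 38 43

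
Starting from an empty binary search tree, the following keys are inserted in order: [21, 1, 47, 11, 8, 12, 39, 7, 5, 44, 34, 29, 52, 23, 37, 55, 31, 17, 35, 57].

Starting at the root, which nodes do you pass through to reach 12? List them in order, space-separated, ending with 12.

Resulting structure (node: left, right):
  21: L=1, R=47
  1: L=–, R=11
  47: L=39, R=52
  11: L=8, R=12
  8: L=7, R=–
  12: L=–, R=17
  39: L=34, R=44
  7: L=5, R=–
  5: L=–, R=–
  44: L=–, R=–
  34: L=29, R=37
  29: L=23, R=31
  52: L=–, R=55
  23: L=–, R=–
  37: L=35, R=–
  55: L=–, R=57
  31: L=–, R=–
  17: L=–, R=–
  35: L=–, R=–
  57: L=–, R=–

21 1 11 12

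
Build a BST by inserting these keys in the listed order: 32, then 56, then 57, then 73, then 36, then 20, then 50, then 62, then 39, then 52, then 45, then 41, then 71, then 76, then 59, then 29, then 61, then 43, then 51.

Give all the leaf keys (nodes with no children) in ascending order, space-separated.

Insert 32: tree is empty, so 32 becomes the root.
Insert 56: 56 > 32 → go right. Place as right child of 32.
Insert 57: 57 > 32 → go right; 57 > 56 → go right. Place as right child of 56.
Insert 73: 73 > 32 → go right; 73 > 56 → go right; 73 > 57 → go right. Place as right child of 57.
Insert 36: 36 > 32 → go right; 36 < 56 → go left. Place as left child of 56.
Insert 20: 20 < 32 → go left. Place as left child of 32.
Insert 50: 50 > 32 → go right; 50 < 56 → go left; 50 > 36 → go right. Place as right child of 36.
Insert 62: 62 > 32 → go right; 62 > 56 → go right; 62 > 57 → go right; 62 < 73 → go left. Place as left child of 73.
Insert 39: 39 > 32 → go right; 39 < 56 → go left; 39 > 36 → go right; 39 < 50 → go left. Place as left child of 50.
Insert 52: 52 > 32 → go right; 52 < 56 → go left; 52 > 36 → go right; 52 > 50 → go right. Place as right child of 50.
Insert 45: 45 > 32 → go right; 45 < 56 → go left; 45 > 36 → go right; 45 < 50 → go left; 45 > 39 → go right. Place as right child of 39.
Insert 41: 41 > 32 → go right; 41 < 56 → go left; 41 > 36 → go right; 41 < 50 → go left; 41 > 39 → go right; 41 < 45 → go left. Place as left child of 45.
Insert 71: 71 > 32 → go right; 71 > 56 → go right; 71 > 57 → go right; 71 < 73 → go left; 71 > 62 → go right. Place as right child of 62.
Insert 76: 76 > 32 → go right; 76 > 56 → go right; 76 > 57 → go right; 76 > 73 → go right. Place as right child of 73.
Insert 59: 59 > 32 → go right; 59 > 56 → go right; 59 > 57 → go right; 59 < 73 → go left; 59 < 62 → go left. Place as left child of 62.
Insert 29: 29 < 32 → go left; 29 > 20 → go right. Place as right child of 20.
Insert 61: 61 > 32 → go right; 61 > 56 → go right; 61 > 57 → go right; 61 < 73 → go left; 61 < 62 → go left; 61 > 59 → go right. Place as right child of 59.
Insert 43: 43 > 32 → go right; 43 < 56 → go left; 43 > 36 → go right; 43 < 50 → go left; 43 > 39 → go right; 43 < 45 → go left; 43 > 41 → go right. Place as right child of 41.
Insert 51: 51 > 32 → go right; 51 < 56 → go left; 51 > 36 → go right; 51 > 50 → go right; 51 < 52 → go left. Place as left child of 52.

29 43 51 61 71 76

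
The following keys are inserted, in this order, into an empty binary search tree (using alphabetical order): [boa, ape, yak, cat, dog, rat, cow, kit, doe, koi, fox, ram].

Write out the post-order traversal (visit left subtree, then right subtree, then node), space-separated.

ape doe cow fox ram koi kit rat dog cat yak boa

boa: root
ape: left child of boa (depth 1)
yak: right child of boa (depth 1)
cat: left child of yak (depth 2)
dog: right child of cat (depth 3)
rat: right child of dog (depth 4)
cow: left child of dog (depth 4)
kit: left child of rat (depth 5)
doe: right child of cow (depth 5)
koi: right child of kit (depth 6)
fox: left child of kit (depth 6)
ram: right child of koi (depth 7)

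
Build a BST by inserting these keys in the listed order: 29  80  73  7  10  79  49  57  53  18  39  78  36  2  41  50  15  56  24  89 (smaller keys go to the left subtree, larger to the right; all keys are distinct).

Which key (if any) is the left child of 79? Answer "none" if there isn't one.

78

29: root
80: right child of 29 (depth 1)
73: left child of 80 (depth 2)
7: left child of 29 (depth 1)
10: right child of 7 (depth 2)
79: right child of 73 (depth 3)
49: left child of 73 (depth 3)
57: right child of 49 (depth 4)
53: left child of 57 (depth 5)
18: right child of 10 (depth 3)
39: left child of 49 (depth 4)
78: left child of 79 (depth 4)
36: left child of 39 (depth 5)
2: left child of 7 (depth 2)
41: right child of 39 (depth 5)
50: left child of 53 (depth 6)
15: left child of 18 (depth 4)
56: right child of 53 (depth 6)
24: right child of 18 (depth 4)
89: right child of 80 (depth 2)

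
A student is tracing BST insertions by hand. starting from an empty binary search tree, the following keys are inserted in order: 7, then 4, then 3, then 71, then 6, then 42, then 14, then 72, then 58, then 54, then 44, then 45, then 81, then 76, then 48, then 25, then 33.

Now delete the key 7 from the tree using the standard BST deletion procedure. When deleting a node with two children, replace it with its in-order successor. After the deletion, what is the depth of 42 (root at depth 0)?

2

7: root
4: left child of 7 (depth 1)
3: left child of 4 (depth 2)
71: right child of 7 (depth 1)
6: right child of 4 (depth 2)
42: left child of 71 (depth 2)
14: left child of 42 (depth 3)
72: right child of 71 (depth 2)
58: right child of 42 (depth 3)
54: left child of 58 (depth 4)
44: left child of 54 (depth 5)
45: right child of 44 (depth 6)
81: right child of 72 (depth 3)
76: left child of 81 (depth 4)
48: right child of 45 (depth 7)
25: right child of 14 (depth 4)
33: right child of 25 (depth 5)

Delete 7 (two children — replace with in-order successor).
After deletion, path to 42: 14 → 71 → 42.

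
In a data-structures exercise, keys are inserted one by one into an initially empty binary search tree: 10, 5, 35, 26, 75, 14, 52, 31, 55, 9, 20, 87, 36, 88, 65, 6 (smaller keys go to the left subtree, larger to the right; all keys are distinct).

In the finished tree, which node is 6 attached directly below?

9

10: root
5: left child of 10 (depth 1)
35: right child of 10 (depth 1)
26: left child of 35 (depth 2)
75: right child of 35 (depth 2)
14: left child of 26 (depth 3)
52: left child of 75 (depth 3)
31: right child of 26 (depth 3)
55: right child of 52 (depth 4)
9: right child of 5 (depth 2)
20: right child of 14 (depth 4)
87: right child of 75 (depth 3)
36: left child of 52 (depth 4)
88: right child of 87 (depth 4)
65: right child of 55 (depth 5)
6: left child of 9 (depth 3)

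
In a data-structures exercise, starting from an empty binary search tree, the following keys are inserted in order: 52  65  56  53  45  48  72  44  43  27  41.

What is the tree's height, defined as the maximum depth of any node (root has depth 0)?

Resulting structure (node: left, right):
  52: L=45, R=65
  65: L=56, R=72
  56: L=53, R=–
  53: L=–, R=–
  45: L=44, R=48
  48: L=–, R=–
  72: L=–, R=–
  44: L=43, R=–
  43: L=27, R=–
  27: L=–, R=41
  41: L=–, R=–

The deepest node is 41 at depth 5.

5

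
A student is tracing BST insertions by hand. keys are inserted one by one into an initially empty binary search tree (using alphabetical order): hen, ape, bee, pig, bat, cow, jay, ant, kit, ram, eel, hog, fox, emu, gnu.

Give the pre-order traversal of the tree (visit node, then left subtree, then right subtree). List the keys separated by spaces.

hen ape ant bee bat cow eel fox emu gnu pig jay hog kit ram

hen: root
ape: left child of hen (depth 1)
bee: right child of ape (depth 2)
pig: right child of hen (depth 1)
bat: left child of bee (depth 3)
cow: right child of bee (depth 3)
jay: left child of pig (depth 2)
ant: left child of ape (depth 2)
kit: right child of jay (depth 3)
ram: right child of pig (depth 2)
eel: right child of cow (depth 4)
hog: left child of jay (depth 3)
fox: right child of eel (depth 5)
emu: left child of fox (depth 6)
gnu: right child of fox (depth 6)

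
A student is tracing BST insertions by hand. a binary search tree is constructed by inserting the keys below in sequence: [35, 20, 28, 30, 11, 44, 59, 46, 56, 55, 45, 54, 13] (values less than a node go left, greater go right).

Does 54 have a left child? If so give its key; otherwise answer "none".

Insert 35: tree is empty, so 35 becomes the root.
Insert 20: 20 < 35 → go left. Place as left child of 35.
Insert 28: 28 < 35 → go left; 28 > 20 → go right. Place as right child of 20.
Insert 30: 30 < 35 → go left; 30 > 20 → go right; 30 > 28 → go right. Place as right child of 28.
Insert 11: 11 < 35 → go left; 11 < 20 → go left. Place as left child of 20.
Insert 44: 44 > 35 → go right. Place as right child of 35.
Insert 59: 59 > 35 → go right; 59 > 44 → go right. Place as right child of 44.
Insert 46: 46 > 35 → go right; 46 > 44 → go right; 46 < 59 → go left. Place as left child of 59.
Insert 56: 56 > 35 → go right; 56 > 44 → go right; 56 < 59 → go left; 56 > 46 → go right. Place as right child of 46.
Insert 55: 55 > 35 → go right; 55 > 44 → go right; 55 < 59 → go left; 55 > 46 → go right; 55 < 56 → go left. Place as left child of 56.
Insert 45: 45 > 35 → go right; 45 > 44 → go right; 45 < 59 → go left; 45 < 46 → go left. Place as left child of 46.
Insert 54: 54 > 35 → go right; 54 > 44 → go right; 54 < 59 → go left; 54 > 46 → go right; 54 < 56 → go left; 54 < 55 → go left. Place as left child of 55.
Insert 13: 13 < 35 → go left; 13 < 20 → go left; 13 > 11 → go right. Place as right child of 11.

none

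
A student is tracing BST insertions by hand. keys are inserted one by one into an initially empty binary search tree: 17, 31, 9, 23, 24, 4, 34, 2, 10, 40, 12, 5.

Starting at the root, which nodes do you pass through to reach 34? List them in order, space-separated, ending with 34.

17 31 34

17: root
31: right child of 17 (depth 1)
9: left child of 17 (depth 1)
23: left child of 31 (depth 2)
24: right child of 23 (depth 3)
4: left child of 9 (depth 2)
34: right child of 31 (depth 2)
2: left child of 4 (depth 3)
10: right child of 9 (depth 2)
40: right child of 34 (depth 3)
12: right child of 10 (depth 3)
5: right child of 4 (depth 3)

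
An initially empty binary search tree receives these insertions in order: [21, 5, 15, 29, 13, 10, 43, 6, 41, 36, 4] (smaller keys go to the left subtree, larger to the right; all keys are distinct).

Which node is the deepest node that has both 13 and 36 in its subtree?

21

21: root
5: left child of 21 (depth 1)
15: right child of 5 (depth 2)
29: right child of 21 (depth 1)
13: left child of 15 (depth 3)
10: left child of 13 (depth 4)
43: right child of 29 (depth 2)
6: left child of 10 (depth 5)
41: left child of 43 (depth 3)
36: left child of 41 (depth 4)
4: left child of 5 (depth 2)

Path to 13: 21 → 5 → 15 → 13
Path to 36: 21 → 29 → 43 → 41 → 36
The paths share a prefix ending at 21, then split left and right.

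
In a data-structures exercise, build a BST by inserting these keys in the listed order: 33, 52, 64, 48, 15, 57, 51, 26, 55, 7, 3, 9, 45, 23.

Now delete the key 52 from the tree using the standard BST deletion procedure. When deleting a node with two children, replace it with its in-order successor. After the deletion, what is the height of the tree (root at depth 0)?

3

Resulting structure (node: left, right):
  33: L=15, R=52
  52: L=48, R=64
  64: L=57, R=–
  48: L=45, R=51
  15: L=7, R=26
  57: L=55, R=–
  51: L=–, R=–
  26: L=23, R=–
  55: L=–, R=–
  7: L=3, R=9
  3: L=–, R=–
  9: L=–, R=–
  45: L=–, R=–
  23: L=–, R=–

Delete 52 (two children — replace with in-order successor).
After deletion, deepest node is 57 at depth 3.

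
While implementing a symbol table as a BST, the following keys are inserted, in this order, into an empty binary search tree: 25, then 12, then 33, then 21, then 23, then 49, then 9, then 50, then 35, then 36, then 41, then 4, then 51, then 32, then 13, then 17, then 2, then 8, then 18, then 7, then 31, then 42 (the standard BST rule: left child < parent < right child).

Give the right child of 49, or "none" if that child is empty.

Insert 25: tree is empty, so 25 becomes the root.
Insert 12: 12 < 25 → go left. Place as left child of 25.
Insert 33: 33 > 25 → go right. Place as right child of 25.
Insert 21: 21 < 25 → go left; 21 > 12 → go right. Place as right child of 12.
Insert 23: 23 < 25 → go left; 23 > 12 → go right; 23 > 21 → go right. Place as right child of 21.
Insert 49: 49 > 25 → go right; 49 > 33 → go right. Place as right child of 33.
Insert 9: 9 < 25 → go left; 9 < 12 → go left. Place as left child of 12.
Insert 50: 50 > 25 → go right; 50 > 33 → go right; 50 > 49 → go right. Place as right child of 49.
Insert 35: 35 > 25 → go right; 35 > 33 → go right; 35 < 49 → go left. Place as left child of 49.
Insert 36: 36 > 25 → go right; 36 > 33 → go right; 36 < 49 → go left; 36 > 35 → go right. Place as right child of 35.
Insert 41: 41 > 25 → go right; 41 > 33 → go right; 41 < 49 → go left; 41 > 35 → go right; 41 > 36 → go right. Place as right child of 36.
Insert 4: 4 < 25 → go left; 4 < 12 → go left; 4 < 9 → go left. Place as left child of 9.
Insert 51: 51 > 25 → go right; 51 > 33 → go right; 51 > 49 → go right; 51 > 50 → go right. Place as right child of 50.
Insert 32: 32 > 25 → go right; 32 < 33 → go left. Place as left child of 33.
Insert 13: 13 < 25 → go left; 13 > 12 → go right; 13 < 21 → go left. Place as left child of 21.
Insert 17: 17 < 25 → go left; 17 > 12 → go right; 17 < 21 → go left; 17 > 13 → go right. Place as right child of 13.
Insert 2: 2 < 25 → go left; 2 < 12 → go left; 2 < 9 → go left; 2 < 4 → go left. Place as left child of 4.
Insert 8: 8 < 25 → go left; 8 < 12 → go left; 8 < 9 → go left; 8 > 4 → go right. Place as right child of 4.
Insert 18: 18 < 25 → go left; 18 > 12 → go right; 18 < 21 → go left; 18 > 13 → go right; 18 > 17 → go right. Place as right child of 17.
Insert 7: 7 < 25 → go left; 7 < 12 → go left; 7 < 9 → go left; 7 > 4 → go right; 7 < 8 → go left. Place as left child of 8.
Insert 31: 31 > 25 → go right; 31 < 33 → go left; 31 < 32 → go left. Place as left child of 32.
Insert 42: 42 > 25 → go right; 42 > 33 → go right; 42 < 49 → go left; 42 > 35 → go right; 42 > 36 → go right; 42 > 41 → go right. Place as right child of 41.

50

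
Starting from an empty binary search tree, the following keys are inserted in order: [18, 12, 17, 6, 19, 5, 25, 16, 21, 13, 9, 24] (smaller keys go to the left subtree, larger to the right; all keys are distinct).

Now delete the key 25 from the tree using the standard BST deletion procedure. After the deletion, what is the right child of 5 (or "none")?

Insert 18: tree is empty, so 18 becomes the root.
Insert 12: 12 < 18 → go left. Place as left child of 18.
Insert 17: 17 < 18 → go left; 17 > 12 → go right. Place as right child of 12.
Insert 6: 6 < 18 → go left; 6 < 12 → go left. Place as left child of 12.
Insert 19: 19 > 18 → go right. Place as right child of 18.
Insert 5: 5 < 18 → go left; 5 < 12 → go left; 5 < 6 → go left. Place as left child of 6.
Insert 25: 25 > 18 → go right; 25 > 19 → go right. Place as right child of 19.
Insert 16: 16 < 18 → go left; 16 > 12 → go right; 16 < 17 → go left. Place as left child of 17.
Insert 21: 21 > 18 → go right; 21 > 19 → go right; 21 < 25 → go left. Place as left child of 25.
Insert 13: 13 < 18 → go left; 13 > 12 → go right; 13 < 17 → go left; 13 < 16 → go left. Place as left child of 16.
Insert 9: 9 < 18 → go left; 9 < 12 → go left; 9 > 6 → go right. Place as right child of 6.
Insert 24: 24 > 18 → go right; 24 > 19 → go right; 24 < 25 → go left; 24 > 21 → go right. Place as right child of 21.

Delete 25 (at most one child — splice it out).
After deletion, 5's right child: none.

none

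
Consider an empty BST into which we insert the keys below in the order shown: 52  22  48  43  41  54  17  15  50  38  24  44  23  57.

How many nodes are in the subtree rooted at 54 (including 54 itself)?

2

Resulting structure (node: left, right):
  52: L=22, R=54
  22: L=17, R=48
  48: L=43, R=50
  43: L=41, R=44
  41: L=38, R=–
  54: L=–, R=57
  17: L=15, R=–
  15: L=–, R=–
  50: L=–, R=–
  38: L=24, R=–
  24: L=23, R=–
  44: L=–, R=–
  23: L=–, R=–
  57: L=–, R=–

Subtree rooted at 54 contains: 54, 57 — 2 nodes.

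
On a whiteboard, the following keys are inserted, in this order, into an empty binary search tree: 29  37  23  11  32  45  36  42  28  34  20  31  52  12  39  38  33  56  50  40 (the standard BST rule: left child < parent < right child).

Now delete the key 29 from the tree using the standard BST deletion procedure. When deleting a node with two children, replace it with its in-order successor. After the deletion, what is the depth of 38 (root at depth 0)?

29: root
37: right child of 29 (depth 1)
23: left child of 29 (depth 1)
11: left child of 23 (depth 2)
32: left child of 37 (depth 2)
45: right child of 37 (depth 2)
36: right child of 32 (depth 3)
42: left child of 45 (depth 3)
28: right child of 23 (depth 2)
34: left child of 36 (depth 4)
20: right child of 11 (depth 3)
31: left child of 32 (depth 3)
52: right child of 45 (depth 3)
12: left child of 20 (depth 4)
39: left child of 42 (depth 4)
38: left child of 39 (depth 5)
33: left child of 34 (depth 5)
56: right child of 52 (depth 4)
50: left child of 52 (depth 4)
40: right child of 39 (depth 5)

Delete 29 (two children — replace with in-order successor).
After deletion, path to 38: 31 → 37 → 45 → 42 → 39 → 38.

5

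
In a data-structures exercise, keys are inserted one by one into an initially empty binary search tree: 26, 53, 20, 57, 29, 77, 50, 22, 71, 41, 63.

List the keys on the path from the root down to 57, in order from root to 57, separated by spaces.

26 53 57

Resulting structure (node: left, right):
  26: L=20, R=53
  53: L=29, R=57
  20: L=–, R=22
  57: L=–, R=77
  29: L=–, R=50
  77: L=71, R=–
  50: L=41, R=–
  22: L=–, R=–
  71: L=63, R=–
  41: L=–, R=–
  63: L=–, R=–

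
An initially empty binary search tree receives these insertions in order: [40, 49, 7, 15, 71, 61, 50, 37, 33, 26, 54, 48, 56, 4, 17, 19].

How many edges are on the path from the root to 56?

6

40: root
49: right child of 40 (depth 1)
7: left child of 40 (depth 1)
15: right child of 7 (depth 2)
71: right child of 49 (depth 2)
61: left child of 71 (depth 3)
50: left child of 61 (depth 4)
37: right child of 15 (depth 3)
33: left child of 37 (depth 4)
26: left child of 33 (depth 5)
54: right child of 50 (depth 5)
48: left child of 49 (depth 2)
56: right child of 54 (depth 6)
4: left child of 7 (depth 2)
17: left child of 26 (depth 6)
19: right child of 17 (depth 7)

Path to 56: 40 → 49 → 71 → 61 → 50 → 54 → 56, which is 6 edges.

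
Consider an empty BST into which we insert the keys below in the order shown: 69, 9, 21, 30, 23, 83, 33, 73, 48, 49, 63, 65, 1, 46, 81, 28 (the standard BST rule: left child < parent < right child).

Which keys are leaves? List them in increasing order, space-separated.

1 28 46 65 81

69: root
9: left child of 69 (depth 1)
21: right child of 9 (depth 2)
30: right child of 21 (depth 3)
23: left child of 30 (depth 4)
83: right child of 69 (depth 1)
33: right child of 30 (depth 4)
73: left child of 83 (depth 2)
48: right child of 33 (depth 5)
49: right child of 48 (depth 6)
63: right child of 49 (depth 7)
65: right child of 63 (depth 8)
1: left child of 9 (depth 2)
46: left child of 48 (depth 6)
81: right child of 73 (depth 3)
28: right child of 23 (depth 5)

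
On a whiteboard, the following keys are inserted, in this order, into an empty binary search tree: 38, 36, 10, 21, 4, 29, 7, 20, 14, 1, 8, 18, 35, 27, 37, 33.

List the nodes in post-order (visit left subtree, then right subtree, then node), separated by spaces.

Insert 38: tree is empty, so 38 becomes the root.
Insert 36: 36 < 38 → go left. Place as left child of 38.
Insert 10: 10 < 38 → go left; 10 < 36 → go left. Place as left child of 36.
Insert 21: 21 < 38 → go left; 21 < 36 → go left; 21 > 10 → go right. Place as right child of 10.
Insert 4: 4 < 38 → go left; 4 < 36 → go left; 4 < 10 → go left. Place as left child of 10.
Insert 29: 29 < 38 → go left; 29 < 36 → go left; 29 > 10 → go right; 29 > 21 → go right. Place as right child of 21.
Insert 7: 7 < 38 → go left; 7 < 36 → go left; 7 < 10 → go left; 7 > 4 → go right. Place as right child of 4.
Insert 20: 20 < 38 → go left; 20 < 36 → go left; 20 > 10 → go right; 20 < 21 → go left. Place as left child of 21.
Insert 14: 14 < 38 → go left; 14 < 36 → go left; 14 > 10 → go right; 14 < 21 → go left; 14 < 20 → go left. Place as left child of 20.
Insert 1: 1 < 38 → go left; 1 < 36 → go left; 1 < 10 → go left; 1 < 4 → go left. Place as left child of 4.
Insert 8: 8 < 38 → go left; 8 < 36 → go left; 8 < 10 → go left; 8 > 4 → go right; 8 > 7 → go right. Place as right child of 7.
Insert 18: 18 < 38 → go left; 18 < 36 → go left; 18 > 10 → go right; 18 < 21 → go left; 18 < 20 → go left; 18 > 14 → go right. Place as right child of 14.
Insert 35: 35 < 38 → go left; 35 < 36 → go left; 35 > 10 → go right; 35 > 21 → go right; 35 > 29 → go right. Place as right child of 29.
Insert 27: 27 < 38 → go left; 27 < 36 → go left; 27 > 10 → go right; 27 > 21 → go right; 27 < 29 → go left. Place as left child of 29.
Insert 37: 37 < 38 → go left; 37 > 36 → go right. Place as right child of 36.
Insert 33: 33 < 38 → go left; 33 < 36 → go left; 33 > 10 → go right; 33 > 21 → go right; 33 > 29 → go right; 33 < 35 → go left. Place as left child of 35.

1 8 7 4 18 14 20 27 33 35 29 21 10 37 36 38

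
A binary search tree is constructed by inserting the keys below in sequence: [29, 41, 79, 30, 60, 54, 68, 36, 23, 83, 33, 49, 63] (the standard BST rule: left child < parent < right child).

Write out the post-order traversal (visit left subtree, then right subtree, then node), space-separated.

Insert 29: tree is empty, so 29 becomes the root.
Insert 41: 41 > 29 → go right. Place as right child of 29.
Insert 79: 79 > 29 → go right; 79 > 41 → go right. Place as right child of 41.
Insert 30: 30 > 29 → go right; 30 < 41 → go left. Place as left child of 41.
Insert 60: 60 > 29 → go right; 60 > 41 → go right; 60 < 79 → go left. Place as left child of 79.
Insert 54: 54 > 29 → go right; 54 > 41 → go right; 54 < 79 → go left; 54 < 60 → go left. Place as left child of 60.
Insert 68: 68 > 29 → go right; 68 > 41 → go right; 68 < 79 → go left; 68 > 60 → go right. Place as right child of 60.
Insert 36: 36 > 29 → go right; 36 < 41 → go left; 36 > 30 → go right. Place as right child of 30.
Insert 23: 23 < 29 → go left. Place as left child of 29.
Insert 83: 83 > 29 → go right; 83 > 41 → go right; 83 > 79 → go right. Place as right child of 79.
Insert 33: 33 > 29 → go right; 33 < 41 → go left; 33 > 30 → go right; 33 < 36 → go left. Place as left child of 36.
Insert 49: 49 > 29 → go right; 49 > 41 → go right; 49 < 79 → go left; 49 < 60 → go left; 49 < 54 → go left. Place as left child of 54.
Insert 63: 63 > 29 → go right; 63 > 41 → go right; 63 < 79 → go left; 63 > 60 → go right; 63 < 68 → go left. Place as left child of 68.

23 33 36 30 49 54 63 68 60 83 79 41 29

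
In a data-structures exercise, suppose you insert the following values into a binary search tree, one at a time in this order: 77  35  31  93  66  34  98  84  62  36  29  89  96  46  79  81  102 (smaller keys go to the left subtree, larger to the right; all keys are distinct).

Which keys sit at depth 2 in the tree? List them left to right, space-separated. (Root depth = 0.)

77: root
35: left child of 77 (depth 1)
31: left child of 35 (depth 2)
93: right child of 77 (depth 1)
66: right child of 35 (depth 2)
34: right child of 31 (depth 3)
98: right child of 93 (depth 2)
84: left child of 93 (depth 2)
62: left child of 66 (depth 3)
36: left child of 62 (depth 4)
29: left child of 31 (depth 3)
89: right child of 84 (depth 3)
96: left child of 98 (depth 3)
46: right child of 36 (depth 5)
79: left child of 84 (depth 3)
81: right child of 79 (depth 4)
102: right child of 98 (depth 3)

31 66 84 98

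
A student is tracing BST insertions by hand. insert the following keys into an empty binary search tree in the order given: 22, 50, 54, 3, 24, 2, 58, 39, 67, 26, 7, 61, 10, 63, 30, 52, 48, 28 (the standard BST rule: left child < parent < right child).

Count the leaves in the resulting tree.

Insert 22: tree is empty, so 22 becomes the root.
Insert 50: 50 > 22 → go right. Place as right child of 22.
Insert 54: 54 > 22 → go right; 54 > 50 → go right. Place as right child of 50.
Insert 3: 3 < 22 → go left. Place as left child of 22.
Insert 24: 24 > 22 → go right; 24 < 50 → go left. Place as left child of 50.
Insert 2: 2 < 22 → go left; 2 < 3 → go left. Place as left child of 3.
Insert 58: 58 > 22 → go right; 58 > 50 → go right; 58 > 54 → go right. Place as right child of 54.
Insert 39: 39 > 22 → go right; 39 < 50 → go left; 39 > 24 → go right. Place as right child of 24.
Insert 67: 67 > 22 → go right; 67 > 50 → go right; 67 > 54 → go right; 67 > 58 → go right. Place as right child of 58.
Insert 26: 26 > 22 → go right; 26 < 50 → go left; 26 > 24 → go right; 26 < 39 → go left. Place as left child of 39.
Insert 7: 7 < 22 → go left; 7 > 3 → go right. Place as right child of 3.
Insert 61: 61 > 22 → go right; 61 > 50 → go right; 61 > 54 → go right; 61 > 58 → go right; 61 < 67 → go left. Place as left child of 67.
Insert 10: 10 < 22 → go left; 10 > 3 → go right; 10 > 7 → go right. Place as right child of 7.
Insert 63: 63 > 22 → go right; 63 > 50 → go right; 63 > 54 → go right; 63 > 58 → go right; 63 < 67 → go left; 63 > 61 → go right. Place as right child of 61.
Insert 30: 30 > 22 → go right; 30 < 50 → go left; 30 > 24 → go right; 30 < 39 → go left; 30 > 26 → go right. Place as right child of 26.
Insert 52: 52 > 22 → go right; 52 > 50 → go right; 52 < 54 → go left. Place as left child of 54.
Insert 48: 48 > 22 → go right; 48 < 50 → go left; 48 > 24 → go right; 48 > 39 → go right. Place as right child of 39.
Insert 28: 28 > 22 → go right; 28 < 50 → go left; 28 > 24 → go right; 28 < 39 → go left; 28 > 26 → go right; 28 < 30 → go left. Place as left child of 30.

Leaves: 2, 10, 28, 48, 52, 63 — 6 in total.

6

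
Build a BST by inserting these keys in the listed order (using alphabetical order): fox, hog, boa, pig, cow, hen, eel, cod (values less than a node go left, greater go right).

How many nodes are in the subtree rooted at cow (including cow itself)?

3

fox: root
hog: right child of fox (depth 1)
boa: left child of fox (depth 1)
pig: right child of hog (depth 2)
cow: right child of boa (depth 2)
hen: left child of hog (depth 2)
eel: right child of cow (depth 3)
cod: left child of cow (depth 3)

Subtree rooted at cow contains: cow, cod, eel — 3 nodes.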